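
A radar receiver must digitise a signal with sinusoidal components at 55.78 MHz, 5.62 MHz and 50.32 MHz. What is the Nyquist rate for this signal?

111.56 MHz

Highest-frequency component: 55.78 MHz.
Nyquist rate = 2 × 55.78 MHz = 111.56 MHz.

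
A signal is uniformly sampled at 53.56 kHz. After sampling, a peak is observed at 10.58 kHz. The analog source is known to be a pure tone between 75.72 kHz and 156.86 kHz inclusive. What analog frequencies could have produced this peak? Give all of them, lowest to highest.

Frequencies that alias to 10.58 kHz are k·fs ± 10.58 kHz for integer k ≥ 0.
k=0: 10.58 kHz.
k=1: 42.98 kHz, 64.14 kHz.
k=2: 96.54 kHz, 117.7 kHz.
k=3: 150.1 kHz, 171.26 kHz.
k=4: 203.66 kHz, 224.82 kHz.
Within [75.72 kHz, 156.86 kHz]: 96.54 kHz, 117.7 kHz, 150.1 kHz.

96.54 kHz, 117.7 kHz, 150.1 kHz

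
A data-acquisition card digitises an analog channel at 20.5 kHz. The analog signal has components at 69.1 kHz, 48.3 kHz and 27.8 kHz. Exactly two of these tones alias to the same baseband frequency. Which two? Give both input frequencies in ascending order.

27.8 kHz, 48.3 kHz

fs/2 = 10.25 kHz.
69.1 kHz mod fs = 7.6 kHz.
7.6 kHz ≤ fs/2 = 10.25 kHz, appears at 7.6 kHz.
48.3 kHz mod fs = 7.3 kHz.
7.3 kHz ≤ fs/2 = 10.25 kHz, appears at 7.3 kHz.
27.8 kHz mod fs = 7.3 kHz.
7.3 kHz ≤ fs/2 = 10.25 kHz, appears at 7.3 kHz.
27.8 kHz and 48.3 kHz both map to 7.3 kHz.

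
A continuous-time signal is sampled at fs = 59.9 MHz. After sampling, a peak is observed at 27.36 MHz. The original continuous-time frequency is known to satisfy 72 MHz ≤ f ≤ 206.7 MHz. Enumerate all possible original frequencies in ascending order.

Frequencies that alias to 27.36 MHz are k·fs ± 27.36 MHz for integer k ≥ 0.
k=0: 27.36 MHz.
k=1: 32.54 MHz, 87.26 MHz.
k=2: 92.44 MHz, 147.16 MHz.
k=3: 152.34 MHz, 207.06 MHz.
k=4: 212.24 MHz, 266.96 MHz.
Within [72 MHz, 206.7 MHz]: 87.26 MHz, 92.44 MHz, 147.16 MHz, 152.34 MHz.

87.26 MHz, 92.44 MHz, 147.16 MHz, 152.34 MHz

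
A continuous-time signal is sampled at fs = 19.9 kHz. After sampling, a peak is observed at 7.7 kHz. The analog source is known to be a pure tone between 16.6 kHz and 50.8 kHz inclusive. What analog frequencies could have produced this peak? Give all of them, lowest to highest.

Frequencies that alias to 7.7 kHz are k·fs ± 7.7 kHz for integer k ≥ 0.
k=0: 7.7 kHz.
k=1: 12.2 kHz, 27.6 kHz.
k=2: 32.1 kHz, 47.5 kHz.
k=3: 52 kHz, 67.4 kHz.
Within [16.6 kHz, 50.8 kHz]: 27.6 kHz, 32.1 kHz, 47.5 kHz.

27.6 kHz, 32.1 kHz, 47.5 kHz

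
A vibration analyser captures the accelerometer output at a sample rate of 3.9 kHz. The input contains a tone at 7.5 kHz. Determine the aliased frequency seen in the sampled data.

0.3 kHz

7.5 kHz mod fs = 3.6 kHz.
3.6 kHz > fs/2 = 1.95 kHz, folds to fs − 3.6 kHz = 0.3 kHz.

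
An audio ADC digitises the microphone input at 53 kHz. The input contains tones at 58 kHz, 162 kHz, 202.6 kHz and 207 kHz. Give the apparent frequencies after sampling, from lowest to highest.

fs/2 = 26.5 kHz.
58 kHz mod fs = 5 kHz.
5 kHz ≤ fs/2 = 26.5 kHz, appears at 5 kHz.
162 kHz mod fs = 3 kHz.
3 kHz ≤ fs/2 = 26.5 kHz, appears at 3 kHz.
202.6 kHz mod fs = 43.6 kHz.
43.6 kHz > fs/2 = 26.5 kHz, folds to fs − 43.6 kHz = 9.4 kHz.
207 kHz mod fs = 48 kHz.
48 kHz > fs/2 = 26.5 kHz, folds to fs − 48 kHz = 5 kHz.
Distinct values: {3 kHz, 5 kHz, 9.4 kHz}.

3 kHz, 5 kHz, 9.4 kHz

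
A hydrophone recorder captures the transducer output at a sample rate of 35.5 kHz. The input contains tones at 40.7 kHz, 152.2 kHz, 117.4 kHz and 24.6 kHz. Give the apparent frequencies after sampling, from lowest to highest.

5.2 kHz, 10.2 kHz, 10.9 kHz

fs/2 = 17.75 kHz.
40.7 kHz mod fs = 5.2 kHz.
5.2 kHz ≤ fs/2 = 17.75 kHz, appears at 5.2 kHz.
152.2 kHz mod fs = 10.2 kHz.
10.2 kHz ≤ fs/2 = 17.75 kHz, appears at 10.2 kHz.
117.4 kHz mod fs = 10.9 kHz.
10.9 kHz ≤ fs/2 = 17.75 kHz, appears at 10.9 kHz.
24.6 kHz > fs/2 = 17.75 kHz, folds to fs − 24.6 kHz = 10.9 kHz.
Distinct values: {5.2 kHz, 10.2 kHz, 10.9 kHz}.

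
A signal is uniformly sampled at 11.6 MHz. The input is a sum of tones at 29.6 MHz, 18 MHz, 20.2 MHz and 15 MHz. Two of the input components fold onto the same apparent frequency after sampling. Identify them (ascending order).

fs/2 = 5.8 MHz.
29.6 MHz mod fs = 6.4 MHz.
6.4 MHz > fs/2 = 5.8 MHz, folds to fs − 6.4 MHz = 5.2 MHz.
18 MHz mod fs = 6.4 MHz.
6.4 MHz > fs/2 = 5.8 MHz, folds to fs − 6.4 MHz = 5.2 MHz.
20.2 MHz mod fs = 8.6 MHz.
8.6 MHz > fs/2 = 5.8 MHz, folds to fs − 8.6 MHz = 3 MHz.
15 MHz mod fs = 3.4 MHz.
3.4 MHz ≤ fs/2 = 5.8 MHz, appears at 3.4 MHz.
18 MHz and 29.6 MHz both map to 5.2 MHz.

18 MHz, 29.6 MHz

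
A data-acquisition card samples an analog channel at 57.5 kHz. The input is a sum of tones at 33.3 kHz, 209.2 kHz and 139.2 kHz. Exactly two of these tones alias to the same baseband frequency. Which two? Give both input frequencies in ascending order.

fs/2 = 28.75 kHz.
33.3 kHz > fs/2 = 28.75 kHz, folds to fs − 33.3 kHz = 24.2 kHz.
209.2 kHz mod fs = 36.7 kHz.
36.7 kHz > fs/2 = 28.75 kHz, folds to fs − 36.7 kHz = 20.8 kHz.
139.2 kHz mod fs = 24.2 kHz.
24.2 kHz ≤ fs/2 = 28.75 kHz, appears at 24.2 kHz.
33.3 kHz and 139.2 kHz both map to 24.2 kHz.

33.3 kHz, 139.2 kHz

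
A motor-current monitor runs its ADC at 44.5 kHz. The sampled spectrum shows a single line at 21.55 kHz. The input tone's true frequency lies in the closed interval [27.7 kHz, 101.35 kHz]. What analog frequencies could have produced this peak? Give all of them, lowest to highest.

Frequencies that alias to 21.55 kHz are k·fs ± 21.55 kHz for integer k ≥ 0.
k=0: 21.55 kHz.
k=1: 22.95 kHz, 66.05 kHz.
k=2: 67.45 kHz, 110.55 kHz.
k=3: 111.95 kHz, 155.05 kHz.
Within [27.7 kHz, 101.35 kHz]: 66.05 kHz, 67.45 kHz.

66.05 kHz, 67.45 kHz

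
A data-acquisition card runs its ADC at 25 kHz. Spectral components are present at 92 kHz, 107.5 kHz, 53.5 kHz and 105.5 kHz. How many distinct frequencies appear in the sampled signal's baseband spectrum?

fs/2 = 12.5 kHz.
92 kHz mod fs = 17 kHz.
17 kHz > fs/2 = 12.5 kHz, folds to fs − 17 kHz = 8 kHz.
107.5 kHz mod fs = 7.5 kHz.
7.5 kHz ≤ fs/2 = 12.5 kHz, appears at 7.5 kHz.
53.5 kHz mod fs = 3.5 kHz.
3.5 kHz ≤ fs/2 = 12.5 kHz, appears at 3.5 kHz.
105.5 kHz mod fs = 5.5 kHz.
5.5 kHz ≤ fs/2 = 12.5 kHz, appears at 5.5 kHz.
Distinct values: {3.5 kHz, 5.5 kHz, 7.5 kHz, 8 kHz} → 4.

4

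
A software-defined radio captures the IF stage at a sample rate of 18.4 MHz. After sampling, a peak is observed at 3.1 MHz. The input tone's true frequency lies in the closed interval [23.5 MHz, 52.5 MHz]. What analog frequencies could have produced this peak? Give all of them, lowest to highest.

33.7 MHz, 39.9 MHz, 52.1 MHz

Frequencies that alias to 3.1 MHz are k·fs ± 3.1 MHz for integer k ≥ 0.
k=0: 3.1 MHz.
k=1: 15.3 MHz, 21.5 MHz.
k=2: 33.7 MHz, 39.9 MHz.
k=3: 52.1 MHz, 58.3 MHz.
k=4: 70.5 MHz, 76.7 MHz.
Within [23.5 MHz, 52.5 MHz]: 33.7 MHz, 39.9 MHz, 52.1 MHz.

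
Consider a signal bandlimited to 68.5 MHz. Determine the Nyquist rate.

Nyquist rate = 2 × 68.5 MHz = 137 MHz.

137 MHz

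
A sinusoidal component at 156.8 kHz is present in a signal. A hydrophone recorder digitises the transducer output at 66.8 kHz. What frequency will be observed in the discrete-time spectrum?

23.2 kHz

156.8 kHz mod fs = 23.2 kHz.
23.2 kHz ≤ fs/2 = 33.4 kHz, appears at 23.2 kHz.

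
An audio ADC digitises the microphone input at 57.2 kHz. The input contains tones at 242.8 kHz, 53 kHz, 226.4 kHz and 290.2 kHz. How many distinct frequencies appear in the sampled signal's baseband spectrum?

3

fs/2 = 28.6 kHz.
242.8 kHz mod fs = 14 kHz.
14 kHz ≤ fs/2 = 28.6 kHz, appears at 14 kHz.
53 kHz > fs/2 = 28.6 kHz, folds to fs − 53 kHz = 4.2 kHz.
226.4 kHz mod fs = 54.8 kHz.
54.8 kHz > fs/2 = 28.6 kHz, folds to fs − 54.8 kHz = 2.4 kHz.
290.2 kHz mod fs = 4.2 kHz.
4.2 kHz ≤ fs/2 = 28.6 kHz, appears at 4.2 kHz.
Distinct values: {2.4 kHz, 4.2 kHz, 14 kHz} → 3.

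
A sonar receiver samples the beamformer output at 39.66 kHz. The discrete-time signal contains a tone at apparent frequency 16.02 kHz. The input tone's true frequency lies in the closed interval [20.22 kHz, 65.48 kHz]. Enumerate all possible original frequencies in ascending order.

Frequencies that alias to 16.02 kHz are k·fs ± 16.02 kHz for integer k ≥ 0.
k=0: 16.02 kHz.
k=1: 23.64 kHz, 55.68 kHz.
k=2: 63.3 kHz, 95.34 kHz.
k=3: 102.96 kHz, 135 kHz.
Within [20.22 kHz, 65.48 kHz]: 23.64 kHz, 55.68 kHz, 63.3 kHz.

23.64 kHz, 55.68 kHz, 63.3 kHz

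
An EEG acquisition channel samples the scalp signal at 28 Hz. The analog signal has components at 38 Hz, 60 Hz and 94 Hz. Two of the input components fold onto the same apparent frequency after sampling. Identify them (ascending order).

fs/2 = 14 Hz.
38 Hz mod fs = 10 Hz.
10 Hz ≤ fs/2 = 14 Hz, appears at 10 Hz.
60 Hz mod fs = 4 Hz.
4 Hz ≤ fs/2 = 14 Hz, appears at 4 Hz.
94 Hz mod fs = 10 Hz.
10 Hz ≤ fs/2 = 14 Hz, appears at 10 Hz.
38 Hz and 94 Hz both map to 10 Hz.

38 Hz, 94 Hz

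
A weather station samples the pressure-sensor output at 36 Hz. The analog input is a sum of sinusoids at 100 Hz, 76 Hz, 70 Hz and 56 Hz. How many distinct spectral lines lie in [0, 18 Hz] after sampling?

4

fs/2 = 18 Hz.
100 Hz mod fs = 28 Hz.
28 Hz > fs/2 = 18 Hz, folds to fs − 28 Hz = 8 Hz.
76 Hz mod fs = 4 Hz.
4 Hz ≤ fs/2 = 18 Hz, appears at 4 Hz.
70 Hz mod fs = 34 Hz.
34 Hz > fs/2 = 18 Hz, folds to fs − 34 Hz = 2 Hz.
56 Hz mod fs = 20 Hz.
20 Hz > fs/2 = 18 Hz, folds to fs − 20 Hz = 16 Hz.
Distinct values: {2 Hz, 4 Hz, 8 Hz, 16 Hz} → 4.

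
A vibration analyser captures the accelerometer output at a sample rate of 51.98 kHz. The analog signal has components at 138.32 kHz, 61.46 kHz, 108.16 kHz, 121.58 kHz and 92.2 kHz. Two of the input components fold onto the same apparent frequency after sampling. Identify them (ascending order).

fs/2 = 25.99 kHz.
138.32 kHz mod fs = 34.36 kHz.
34.36 kHz > fs/2 = 25.99 kHz, folds to fs − 34.36 kHz = 17.62 kHz.
61.46 kHz mod fs = 9.48 kHz.
9.48 kHz ≤ fs/2 = 25.99 kHz, appears at 9.48 kHz.
108.16 kHz mod fs = 4.2 kHz.
4.2 kHz ≤ fs/2 = 25.99 kHz, appears at 4.2 kHz.
121.58 kHz mod fs = 17.62 kHz.
17.62 kHz ≤ fs/2 = 25.99 kHz, appears at 17.62 kHz.
92.2 kHz mod fs = 40.22 kHz.
40.22 kHz > fs/2 = 25.99 kHz, folds to fs − 40.22 kHz = 11.76 kHz.
121.58 kHz and 138.32 kHz both map to 17.62 kHz.

121.58 kHz, 138.32 kHz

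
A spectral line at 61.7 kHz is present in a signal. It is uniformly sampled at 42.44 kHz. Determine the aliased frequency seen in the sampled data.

19.26 kHz

61.7 kHz mod fs = 19.26 kHz.
19.26 kHz ≤ fs/2 = 21.22 kHz, appears at 19.26 kHz.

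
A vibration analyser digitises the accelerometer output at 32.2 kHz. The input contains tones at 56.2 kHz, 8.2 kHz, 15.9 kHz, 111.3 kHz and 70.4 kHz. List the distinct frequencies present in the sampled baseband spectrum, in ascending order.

fs/2 = 16.1 kHz.
56.2 kHz mod fs = 24 kHz.
24 kHz > fs/2 = 16.1 kHz, folds to fs − 24 kHz = 8.2 kHz.
8.2 kHz ≤ fs/2 = 16.1 kHz, passes unchanged.
15.9 kHz ≤ fs/2 = 16.1 kHz, passes unchanged.
111.3 kHz mod fs = 14.7 kHz.
14.7 kHz ≤ fs/2 = 16.1 kHz, appears at 14.7 kHz.
70.4 kHz mod fs = 6 kHz.
6 kHz ≤ fs/2 = 16.1 kHz, appears at 6 kHz.
Distinct values: {6 kHz, 8.2 kHz, 14.7 kHz, 15.9 kHz}.

6 kHz, 8.2 kHz, 14.7 kHz, 15.9 kHz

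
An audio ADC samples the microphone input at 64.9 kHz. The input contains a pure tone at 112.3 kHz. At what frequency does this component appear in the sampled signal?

17.5 kHz

112.3 kHz mod fs = 47.4 kHz.
47.4 kHz > fs/2 = 32.45 kHz, folds to fs − 47.4 kHz = 17.5 kHz.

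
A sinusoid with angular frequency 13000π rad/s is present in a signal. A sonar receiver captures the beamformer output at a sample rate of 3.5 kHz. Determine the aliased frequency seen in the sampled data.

0.5 kHz

ω = 13000π rad/s → f = ω/(2π) = 6500 Hz = 6.5 kHz.
6.5 kHz mod fs = 3 kHz.
3 kHz > fs/2 = 1.75 kHz, folds to fs − 3 kHz = 0.5 kHz.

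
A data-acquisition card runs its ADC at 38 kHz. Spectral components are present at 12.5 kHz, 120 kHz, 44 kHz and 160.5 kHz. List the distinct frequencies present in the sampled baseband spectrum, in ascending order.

6 kHz, 8.5 kHz, 12.5 kHz

fs/2 = 19 kHz.
12.5 kHz ≤ fs/2 = 19 kHz, passes unchanged.
120 kHz mod fs = 6 kHz.
6 kHz ≤ fs/2 = 19 kHz, appears at 6 kHz.
44 kHz mod fs = 6 kHz.
6 kHz ≤ fs/2 = 19 kHz, appears at 6 kHz.
160.5 kHz mod fs = 8.5 kHz.
8.5 kHz ≤ fs/2 = 19 kHz, appears at 8.5 kHz.
Distinct values: {6 kHz, 8.5 kHz, 12.5 kHz}.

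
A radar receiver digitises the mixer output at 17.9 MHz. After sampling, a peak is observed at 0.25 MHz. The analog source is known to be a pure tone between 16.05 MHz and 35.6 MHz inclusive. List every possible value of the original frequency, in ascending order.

Frequencies that alias to 0.25 MHz are k·fs ± 0.25 MHz for integer k ≥ 0.
k=0: 0.25 MHz.
k=1: 17.65 MHz, 18.15 MHz.
k=2: 35.55 MHz, 36.05 MHz.
k=3: 53.45 MHz, 53.95 MHz.
Within [16.05 MHz, 35.6 MHz]: 17.65 MHz, 18.15 MHz, 35.55 MHz.

17.65 MHz, 18.15 MHz, 35.55 MHz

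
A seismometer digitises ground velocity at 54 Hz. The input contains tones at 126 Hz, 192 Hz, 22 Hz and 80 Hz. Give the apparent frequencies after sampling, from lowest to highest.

fs/2 = 27 Hz.
126 Hz mod fs = 18 Hz.
18 Hz ≤ fs/2 = 27 Hz, appears at 18 Hz.
192 Hz mod fs = 30 Hz.
30 Hz > fs/2 = 27 Hz, folds to fs − 30 Hz = 24 Hz.
22 Hz ≤ fs/2 = 27 Hz, passes unchanged.
80 Hz mod fs = 26 Hz.
26 Hz ≤ fs/2 = 27 Hz, appears at 26 Hz.
Distinct values: {18 Hz, 22 Hz, 24 Hz, 26 Hz}.

18 Hz, 22 Hz, 24 Hz, 26 Hz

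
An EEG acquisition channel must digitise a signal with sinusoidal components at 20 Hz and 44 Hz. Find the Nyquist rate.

88 Hz

Highest-frequency component: 44 Hz.
Nyquist rate = 2 × 44 Hz = 88 Hz.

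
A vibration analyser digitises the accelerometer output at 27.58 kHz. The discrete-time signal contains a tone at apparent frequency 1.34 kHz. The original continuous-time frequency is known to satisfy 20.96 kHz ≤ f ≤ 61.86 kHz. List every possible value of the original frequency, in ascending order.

Frequencies that alias to 1.34 kHz are k·fs ± 1.34 kHz for integer k ≥ 0.
k=0: 1.34 kHz.
k=1: 26.24 kHz, 28.92 kHz.
k=2: 53.82 kHz, 56.5 kHz.
k=3: 81.4 kHz, 84.08 kHz.
Within [20.96 kHz, 61.86 kHz]: 26.24 kHz, 28.92 kHz, 53.82 kHz, 56.5 kHz.

26.24 kHz, 28.92 kHz, 53.82 kHz, 56.5 kHz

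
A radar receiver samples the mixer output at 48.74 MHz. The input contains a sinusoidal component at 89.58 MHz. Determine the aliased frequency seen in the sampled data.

89.58 MHz mod fs = 40.84 MHz.
40.84 MHz > fs/2 = 24.37 MHz, folds to fs − 40.84 MHz = 7.9 MHz.

7.9 MHz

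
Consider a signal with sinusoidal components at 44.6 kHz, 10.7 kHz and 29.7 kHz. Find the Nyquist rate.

Highest-frequency component: 44.6 kHz.
Nyquist rate = 2 × 44.6 kHz = 89.2 kHz.

89.2 kHz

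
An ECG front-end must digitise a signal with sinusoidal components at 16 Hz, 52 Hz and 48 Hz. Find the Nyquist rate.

104 Hz

Highest-frequency component: 52 Hz.
Nyquist rate = 2 × 52 Hz = 104 Hz.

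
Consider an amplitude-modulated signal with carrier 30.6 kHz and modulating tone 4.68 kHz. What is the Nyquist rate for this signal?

70.56 kHz

AM sidebands sit at fc ± fm = 25.92 kHz and 35.28 kHz.
Highest-frequency component: 35.28 kHz.
Nyquist rate = 2 × 35.28 kHz = 70.56 kHz.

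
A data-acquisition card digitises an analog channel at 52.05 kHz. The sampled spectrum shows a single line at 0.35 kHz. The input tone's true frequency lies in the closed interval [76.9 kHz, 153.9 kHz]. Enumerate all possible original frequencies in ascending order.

Frequencies that alias to 0.35 kHz are k·fs ± 0.35 kHz for integer k ≥ 0.
k=0: 0.35 kHz.
k=1: 51.7 kHz, 52.4 kHz.
k=2: 103.75 kHz, 104.45 kHz.
k=3: 155.8 kHz, 156.5 kHz.
Within [76.9 kHz, 153.9 kHz]: 103.75 kHz, 104.45 kHz.

103.75 kHz, 104.45 kHz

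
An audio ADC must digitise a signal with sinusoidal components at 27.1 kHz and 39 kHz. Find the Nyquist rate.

Highest-frequency component: 39 kHz.
Nyquist rate = 2 × 39 kHz = 78 kHz.

78 kHz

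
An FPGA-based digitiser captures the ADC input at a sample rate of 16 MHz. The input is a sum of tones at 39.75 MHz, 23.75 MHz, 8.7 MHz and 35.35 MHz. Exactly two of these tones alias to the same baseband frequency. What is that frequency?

fs/2 = 8 MHz.
39.75 MHz mod fs = 7.75 MHz.
7.75 MHz ≤ fs/2 = 8 MHz, appears at 7.75 MHz.
23.75 MHz mod fs = 7.75 MHz.
7.75 MHz ≤ fs/2 = 8 MHz, appears at 7.75 MHz.
8.7 MHz > fs/2 = 8 MHz, folds to fs − 8.7 MHz = 7.3 MHz.
35.35 MHz mod fs = 3.35 MHz.
3.35 MHz ≤ fs/2 = 8 MHz, appears at 3.35 MHz.
23.75 MHz and 39.75 MHz both map to 7.75 MHz.

7.75 MHz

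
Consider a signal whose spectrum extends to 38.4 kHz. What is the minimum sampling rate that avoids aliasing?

Nyquist rate = 2 × 38.4 kHz = 76.8 kHz.

76.8 kHz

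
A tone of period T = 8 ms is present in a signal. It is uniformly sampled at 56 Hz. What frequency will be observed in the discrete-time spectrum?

T = 8 ms → f = 1/T = 125 Hz.
125 Hz mod fs = 13 Hz.
13 Hz ≤ fs/2 = 28 Hz, appears at 13 Hz.

13 Hz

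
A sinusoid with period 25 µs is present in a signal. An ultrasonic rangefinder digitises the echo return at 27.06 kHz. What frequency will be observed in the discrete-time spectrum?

T = 25 µs → f = 1/T = 40 kHz.
40 kHz mod fs = 12.94 kHz.
12.94 kHz ≤ fs/2 = 13.53 kHz, appears at 12.94 kHz.

12.94 kHz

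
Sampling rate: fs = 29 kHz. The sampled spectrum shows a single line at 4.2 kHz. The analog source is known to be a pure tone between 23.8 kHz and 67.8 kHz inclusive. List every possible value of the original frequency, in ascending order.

24.8 kHz, 33.2 kHz, 53.8 kHz, 62.2 kHz

Frequencies that alias to 4.2 kHz are k·fs ± 4.2 kHz for integer k ≥ 0.
k=0: 4.2 kHz.
k=1: 24.8 kHz, 33.2 kHz.
k=2: 53.8 kHz, 62.2 kHz.
k=3: 82.8 kHz, 91.2 kHz.
Within [23.8 kHz, 67.8 kHz]: 24.8 kHz, 33.2 kHz, 53.8 kHz, 62.2 kHz.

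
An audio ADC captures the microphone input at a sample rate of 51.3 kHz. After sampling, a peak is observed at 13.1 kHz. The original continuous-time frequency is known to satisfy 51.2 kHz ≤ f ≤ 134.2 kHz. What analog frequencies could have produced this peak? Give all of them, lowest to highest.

Frequencies that alias to 13.1 kHz are k·fs ± 13.1 kHz for integer k ≥ 0.
k=0: 13.1 kHz.
k=1: 38.2 kHz, 64.4 kHz.
k=2: 89.5 kHz, 115.7 kHz.
k=3: 140.8 kHz, 167 kHz.
Within [51.2 kHz, 134.2 kHz]: 64.4 kHz, 89.5 kHz, 115.7 kHz.

64.4 kHz, 89.5 kHz, 115.7 kHz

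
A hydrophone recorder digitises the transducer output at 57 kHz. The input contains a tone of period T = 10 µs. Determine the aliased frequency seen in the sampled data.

14 kHz

T = 10 µs → f = 1/T = 100 kHz.
100 kHz mod fs = 43 kHz.
43 kHz > fs/2 = 28.5 kHz, folds to fs − 43 kHz = 14 kHz.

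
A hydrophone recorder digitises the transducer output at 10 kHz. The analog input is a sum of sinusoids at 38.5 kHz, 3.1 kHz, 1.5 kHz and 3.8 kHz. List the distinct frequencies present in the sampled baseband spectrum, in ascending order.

1.5 kHz, 3.1 kHz, 3.8 kHz

fs/2 = 5 kHz.
38.5 kHz mod fs = 8.5 kHz.
8.5 kHz > fs/2 = 5 kHz, folds to fs − 8.5 kHz = 1.5 kHz.
3.1 kHz ≤ fs/2 = 5 kHz, passes unchanged.
1.5 kHz ≤ fs/2 = 5 kHz, passes unchanged.
3.8 kHz ≤ fs/2 = 5 kHz, passes unchanged.
Distinct values: {1.5 kHz, 3.1 kHz, 3.8 kHz}.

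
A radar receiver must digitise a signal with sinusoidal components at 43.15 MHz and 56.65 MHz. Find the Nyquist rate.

Highest-frequency component: 56.65 MHz.
Nyquist rate = 2 × 56.65 MHz = 113.3 MHz.

113.3 MHz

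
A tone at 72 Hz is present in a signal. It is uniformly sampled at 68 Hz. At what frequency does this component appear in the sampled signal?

4 Hz

72 Hz mod fs = 4 Hz.
4 Hz ≤ fs/2 = 34 Hz, appears at 4 Hz.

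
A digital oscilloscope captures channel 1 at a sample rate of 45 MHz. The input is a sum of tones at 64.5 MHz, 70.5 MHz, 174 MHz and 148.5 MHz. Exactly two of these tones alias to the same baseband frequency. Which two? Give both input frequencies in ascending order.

64.5 MHz, 70.5 MHz

fs/2 = 22.5 MHz.
64.5 MHz mod fs = 19.5 MHz.
19.5 MHz ≤ fs/2 = 22.5 MHz, appears at 19.5 MHz.
70.5 MHz mod fs = 25.5 MHz.
25.5 MHz > fs/2 = 22.5 MHz, folds to fs − 25.5 MHz = 19.5 MHz.
174 MHz mod fs = 39 MHz.
39 MHz > fs/2 = 22.5 MHz, folds to fs − 39 MHz = 6 MHz.
148.5 MHz mod fs = 13.5 MHz.
13.5 MHz ≤ fs/2 = 22.5 MHz, appears at 13.5 MHz.
64.5 MHz and 70.5 MHz both map to 19.5 MHz.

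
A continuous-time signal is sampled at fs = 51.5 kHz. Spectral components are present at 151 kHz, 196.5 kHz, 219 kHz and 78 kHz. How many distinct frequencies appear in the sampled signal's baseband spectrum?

fs/2 = 25.75 kHz.
151 kHz mod fs = 48 kHz.
48 kHz > fs/2 = 25.75 kHz, folds to fs − 48 kHz = 3.5 kHz.
196.5 kHz mod fs = 42 kHz.
42 kHz > fs/2 = 25.75 kHz, folds to fs − 42 kHz = 9.5 kHz.
219 kHz mod fs = 13 kHz.
13 kHz ≤ fs/2 = 25.75 kHz, appears at 13 kHz.
78 kHz mod fs = 26.5 kHz.
26.5 kHz > fs/2 = 25.75 kHz, folds to fs − 26.5 kHz = 25 kHz.
Distinct values: {3.5 kHz, 9.5 kHz, 13 kHz, 25 kHz} → 4.

4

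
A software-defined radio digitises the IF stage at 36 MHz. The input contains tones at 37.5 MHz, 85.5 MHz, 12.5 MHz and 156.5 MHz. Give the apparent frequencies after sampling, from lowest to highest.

fs/2 = 18 MHz.
37.5 MHz mod fs = 1.5 MHz.
1.5 MHz ≤ fs/2 = 18 MHz, appears at 1.5 MHz.
85.5 MHz mod fs = 13.5 MHz.
13.5 MHz ≤ fs/2 = 18 MHz, appears at 13.5 MHz.
12.5 MHz ≤ fs/2 = 18 MHz, passes unchanged.
156.5 MHz mod fs = 12.5 MHz.
12.5 MHz ≤ fs/2 = 18 MHz, appears at 12.5 MHz.
Distinct values: {1.5 MHz, 12.5 MHz, 13.5 MHz}.

1.5 MHz, 12.5 MHz, 13.5 MHz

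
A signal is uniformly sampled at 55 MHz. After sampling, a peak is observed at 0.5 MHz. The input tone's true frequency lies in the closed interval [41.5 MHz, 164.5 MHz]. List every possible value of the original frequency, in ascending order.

Frequencies that alias to 0.5 MHz are k·fs ± 0.5 MHz for integer k ≥ 0.
k=0: 0.5 MHz.
k=1: 54.5 MHz, 55.5 MHz.
k=2: 109.5 MHz, 110.5 MHz.
k=3: 164.5 MHz, 165.5 MHz.
k=4: 219.5 MHz, 220.5 MHz.
Within [41.5 MHz, 164.5 MHz]: 54.5 MHz, 55.5 MHz, 109.5 MHz, 110.5 MHz, 164.5 MHz.

54.5 MHz, 55.5 MHz, 109.5 MHz, 110.5 MHz, 164.5 MHz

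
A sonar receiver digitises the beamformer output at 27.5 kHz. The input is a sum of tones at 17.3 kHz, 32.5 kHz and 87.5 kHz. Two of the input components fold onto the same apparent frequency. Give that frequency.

fs/2 = 13.75 kHz.
17.3 kHz > fs/2 = 13.75 kHz, folds to fs − 17.3 kHz = 10.2 kHz.
32.5 kHz mod fs = 5 kHz.
5 kHz ≤ fs/2 = 13.75 kHz, appears at 5 kHz.
87.5 kHz mod fs = 5 kHz.
5 kHz ≤ fs/2 = 13.75 kHz, appears at 5 kHz.
32.5 kHz and 87.5 kHz both map to 5 kHz.

5 kHz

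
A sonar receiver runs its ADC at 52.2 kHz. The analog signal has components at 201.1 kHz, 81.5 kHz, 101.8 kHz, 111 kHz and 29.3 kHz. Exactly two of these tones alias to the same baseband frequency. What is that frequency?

22.9 kHz

fs/2 = 26.1 kHz.
201.1 kHz mod fs = 44.5 kHz.
44.5 kHz > fs/2 = 26.1 kHz, folds to fs − 44.5 kHz = 7.7 kHz.
81.5 kHz mod fs = 29.3 kHz.
29.3 kHz > fs/2 = 26.1 kHz, folds to fs − 29.3 kHz = 22.9 kHz.
101.8 kHz mod fs = 49.6 kHz.
49.6 kHz > fs/2 = 26.1 kHz, folds to fs − 49.6 kHz = 2.6 kHz.
111 kHz mod fs = 6.6 kHz.
6.6 kHz ≤ fs/2 = 26.1 kHz, appears at 6.6 kHz.
29.3 kHz > fs/2 = 26.1 kHz, folds to fs − 29.3 kHz = 22.9 kHz.
29.3 kHz and 81.5 kHz both map to 22.9 kHz.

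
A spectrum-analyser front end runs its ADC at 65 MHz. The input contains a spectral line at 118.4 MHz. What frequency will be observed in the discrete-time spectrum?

11.6 MHz

118.4 MHz mod fs = 53.4 MHz.
53.4 MHz > fs/2 = 32.5 MHz, folds to fs − 53.4 MHz = 11.6 MHz.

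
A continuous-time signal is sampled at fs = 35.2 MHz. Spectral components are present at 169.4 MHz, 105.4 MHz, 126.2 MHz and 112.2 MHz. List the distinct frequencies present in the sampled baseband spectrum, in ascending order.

fs/2 = 17.6 MHz.
169.4 MHz mod fs = 28.6 MHz.
28.6 MHz > fs/2 = 17.6 MHz, folds to fs − 28.6 MHz = 6.6 MHz.
105.4 MHz mod fs = 35 MHz.
35 MHz > fs/2 = 17.6 MHz, folds to fs − 35 MHz = 0.2 MHz.
126.2 MHz mod fs = 20.6 MHz.
20.6 MHz > fs/2 = 17.6 MHz, folds to fs − 20.6 MHz = 14.6 MHz.
112.2 MHz mod fs = 6.6 MHz.
6.6 MHz ≤ fs/2 = 17.6 MHz, appears at 6.6 MHz.
Distinct values: {0.2 MHz, 6.6 MHz, 14.6 MHz}.

0.2 MHz, 6.6 MHz, 14.6 MHz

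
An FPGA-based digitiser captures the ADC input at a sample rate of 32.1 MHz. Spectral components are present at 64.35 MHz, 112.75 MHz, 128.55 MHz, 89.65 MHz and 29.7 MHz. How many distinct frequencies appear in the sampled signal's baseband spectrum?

fs/2 = 16.05 MHz.
64.35 MHz mod fs = 0.15 MHz.
0.15 MHz ≤ fs/2 = 16.05 MHz, appears at 0.15 MHz.
112.75 MHz mod fs = 16.45 MHz.
16.45 MHz > fs/2 = 16.05 MHz, folds to fs − 16.45 MHz = 15.65 MHz.
128.55 MHz mod fs = 0.15 MHz.
0.15 MHz ≤ fs/2 = 16.05 MHz, appears at 0.15 MHz.
89.65 MHz mod fs = 25.45 MHz.
25.45 MHz > fs/2 = 16.05 MHz, folds to fs − 25.45 MHz = 6.65 MHz.
29.7 MHz > fs/2 = 16.05 MHz, folds to fs − 29.7 MHz = 2.4 MHz.
Distinct values: {0.15 MHz, 2.4 MHz, 6.65 MHz, 15.65 MHz} → 4.

4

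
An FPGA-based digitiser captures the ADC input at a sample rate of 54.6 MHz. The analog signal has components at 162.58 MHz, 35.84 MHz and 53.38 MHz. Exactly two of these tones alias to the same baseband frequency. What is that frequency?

1.22 MHz

fs/2 = 27.3 MHz.
162.58 MHz mod fs = 53.38 MHz.
53.38 MHz > fs/2 = 27.3 MHz, folds to fs − 53.38 MHz = 1.22 MHz.
35.84 MHz > fs/2 = 27.3 MHz, folds to fs − 35.84 MHz = 18.76 MHz.
53.38 MHz > fs/2 = 27.3 MHz, folds to fs − 53.38 MHz = 1.22 MHz.
53.38 MHz and 162.58 MHz both map to 1.22 MHz.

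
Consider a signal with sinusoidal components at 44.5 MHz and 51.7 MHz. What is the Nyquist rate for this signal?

Highest-frequency component: 51.7 MHz.
Nyquist rate = 2 × 51.7 MHz = 103.4 MHz.

103.4 MHz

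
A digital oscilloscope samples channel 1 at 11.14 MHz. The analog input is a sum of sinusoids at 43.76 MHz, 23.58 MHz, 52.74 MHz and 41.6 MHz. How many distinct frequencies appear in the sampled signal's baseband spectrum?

fs/2 = 5.57 MHz.
43.76 MHz mod fs = 10.34 MHz.
10.34 MHz > fs/2 = 5.57 MHz, folds to fs − 10.34 MHz = 0.8 MHz.
23.58 MHz mod fs = 1.3 MHz.
1.3 MHz ≤ fs/2 = 5.57 MHz, appears at 1.3 MHz.
52.74 MHz mod fs = 8.18 MHz.
8.18 MHz > fs/2 = 5.57 MHz, folds to fs − 8.18 MHz = 2.96 MHz.
41.6 MHz mod fs = 8.18 MHz.
8.18 MHz > fs/2 = 5.57 MHz, folds to fs − 8.18 MHz = 2.96 MHz.
Distinct values: {0.8 MHz, 1.3 MHz, 2.96 MHz} → 3.

3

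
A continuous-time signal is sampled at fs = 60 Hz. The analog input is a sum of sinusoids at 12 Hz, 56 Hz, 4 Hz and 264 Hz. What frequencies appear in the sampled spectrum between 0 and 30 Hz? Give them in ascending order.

4 Hz, 12 Hz, 24 Hz

fs/2 = 30 Hz.
12 Hz ≤ fs/2 = 30 Hz, passes unchanged.
56 Hz > fs/2 = 30 Hz, folds to fs − 56 Hz = 4 Hz.
4 Hz ≤ fs/2 = 30 Hz, passes unchanged.
264 Hz mod fs = 24 Hz.
24 Hz ≤ fs/2 = 30 Hz, appears at 24 Hz.
Distinct values: {4 Hz, 12 Hz, 24 Hz}.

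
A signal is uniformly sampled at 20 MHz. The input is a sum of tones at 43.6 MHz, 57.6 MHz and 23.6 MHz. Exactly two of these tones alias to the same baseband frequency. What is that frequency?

fs/2 = 10 MHz.
43.6 MHz mod fs = 3.6 MHz.
3.6 MHz ≤ fs/2 = 10 MHz, appears at 3.6 MHz.
57.6 MHz mod fs = 17.6 MHz.
17.6 MHz > fs/2 = 10 MHz, folds to fs − 17.6 MHz = 2.4 MHz.
23.6 MHz mod fs = 3.6 MHz.
3.6 MHz ≤ fs/2 = 10 MHz, appears at 3.6 MHz.
23.6 MHz and 43.6 MHz both map to 3.6 MHz.

3.6 MHz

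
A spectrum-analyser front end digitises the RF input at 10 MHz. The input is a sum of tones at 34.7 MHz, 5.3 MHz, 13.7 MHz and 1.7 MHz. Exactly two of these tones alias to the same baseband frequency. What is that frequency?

4.7 MHz

fs/2 = 5 MHz.
34.7 MHz mod fs = 4.7 MHz.
4.7 MHz ≤ fs/2 = 5 MHz, appears at 4.7 MHz.
5.3 MHz > fs/2 = 5 MHz, folds to fs − 5.3 MHz = 4.7 MHz.
13.7 MHz mod fs = 3.7 MHz.
3.7 MHz ≤ fs/2 = 5 MHz, appears at 3.7 MHz.
1.7 MHz ≤ fs/2 = 5 MHz, passes unchanged.
5.3 MHz and 34.7 MHz both map to 4.7 MHz.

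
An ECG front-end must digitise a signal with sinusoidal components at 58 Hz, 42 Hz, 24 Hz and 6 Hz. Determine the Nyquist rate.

116 Hz

Highest-frequency component: 58 Hz.
Nyquist rate = 2 × 58 Hz = 116 Hz.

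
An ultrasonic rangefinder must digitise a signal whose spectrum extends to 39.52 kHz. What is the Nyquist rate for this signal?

79.04 kHz

Nyquist rate = 2 × 39.52 kHz = 79.04 kHz.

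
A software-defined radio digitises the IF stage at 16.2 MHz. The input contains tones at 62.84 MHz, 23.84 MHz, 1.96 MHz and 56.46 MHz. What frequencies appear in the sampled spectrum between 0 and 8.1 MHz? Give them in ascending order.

fs/2 = 8.1 MHz.
62.84 MHz mod fs = 14.24 MHz.
14.24 MHz > fs/2 = 8.1 MHz, folds to fs − 14.24 MHz = 1.96 MHz.
23.84 MHz mod fs = 7.64 MHz.
7.64 MHz ≤ fs/2 = 8.1 MHz, appears at 7.64 MHz.
1.96 MHz ≤ fs/2 = 8.1 MHz, passes unchanged.
56.46 MHz mod fs = 7.86 MHz.
7.86 MHz ≤ fs/2 = 8.1 MHz, appears at 7.86 MHz.
Distinct values: {1.96 MHz, 7.64 MHz, 7.86 MHz}.

1.96 MHz, 7.64 MHz, 7.86 MHz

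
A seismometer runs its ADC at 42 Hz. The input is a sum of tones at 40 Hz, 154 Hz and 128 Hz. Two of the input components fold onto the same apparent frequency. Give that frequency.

fs/2 = 21 Hz.
40 Hz > fs/2 = 21 Hz, folds to fs − 40 Hz = 2 Hz.
154 Hz mod fs = 28 Hz.
28 Hz > fs/2 = 21 Hz, folds to fs − 28 Hz = 14 Hz.
128 Hz mod fs = 2 Hz.
2 Hz ≤ fs/2 = 21 Hz, appears at 2 Hz.
40 Hz and 128 Hz both map to 2 Hz.

2 Hz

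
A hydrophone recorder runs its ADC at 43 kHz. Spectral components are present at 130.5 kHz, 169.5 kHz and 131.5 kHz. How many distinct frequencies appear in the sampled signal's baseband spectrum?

fs/2 = 21.5 kHz.
130.5 kHz mod fs = 1.5 kHz.
1.5 kHz ≤ fs/2 = 21.5 kHz, appears at 1.5 kHz.
169.5 kHz mod fs = 40.5 kHz.
40.5 kHz > fs/2 = 21.5 kHz, folds to fs − 40.5 kHz = 2.5 kHz.
131.5 kHz mod fs = 2.5 kHz.
2.5 kHz ≤ fs/2 = 21.5 kHz, appears at 2.5 kHz.
Distinct values: {1.5 kHz, 2.5 kHz} → 2.

2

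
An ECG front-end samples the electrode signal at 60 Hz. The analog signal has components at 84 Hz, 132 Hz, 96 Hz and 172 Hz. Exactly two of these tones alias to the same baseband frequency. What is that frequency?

fs/2 = 30 Hz.
84 Hz mod fs = 24 Hz.
24 Hz ≤ fs/2 = 30 Hz, appears at 24 Hz.
132 Hz mod fs = 12 Hz.
12 Hz ≤ fs/2 = 30 Hz, appears at 12 Hz.
96 Hz mod fs = 36 Hz.
36 Hz > fs/2 = 30 Hz, folds to fs − 36 Hz = 24 Hz.
172 Hz mod fs = 52 Hz.
52 Hz > fs/2 = 30 Hz, folds to fs − 52 Hz = 8 Hz.
84 Hz and 96 Hz both map to 24 Hz.

24 Hz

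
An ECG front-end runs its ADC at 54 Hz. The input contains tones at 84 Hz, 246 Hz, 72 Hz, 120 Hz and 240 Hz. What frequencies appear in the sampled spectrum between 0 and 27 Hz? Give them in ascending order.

fs/2 = 27 Hz.
84 Hz mod fs = 30 Hz.
30 Hz > fs/2 = 27 Hz, folds to fs − 30 Hz = 24 Hz.
246 Hz mod fs = 30 Hz.
30 Hz > fs/2 = 27 Hz, folds to fs − 30 Hz = 24 Hz.
72 Hz mod fs = 18 Hz.
18 Hz ≤ fs/2 = 27 Hz, appears at 18 Hz.
120 Hz mod fs = 12 Hz.
12 Hz ≤ fs/2 = 27 Hz, appears at 12 Hz.
240 Hz mod fs = 24 Hz.
24 Hz ≤ fs/2 = 27 Hz, appears at 24 Hz.
Distinct values: {12 Hz, 18 Hz, 24 Hz}.

12 Hz, 18 Hz, 24 Hz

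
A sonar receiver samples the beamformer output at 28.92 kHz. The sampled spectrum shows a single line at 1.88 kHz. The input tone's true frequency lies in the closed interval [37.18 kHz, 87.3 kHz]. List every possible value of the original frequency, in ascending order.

55.96 kHz, 59.72 kHz, 84.88 kHz

Frequencies that alias to 1.88 kHz are k·fs ± 1.88 kHz for integer k ≥ 0.
k=0: 1.88 kHz.
k=1: 27.04 kHz, 30.8 kHz.
k=2: 55.96 kHz, 59.72 kHz.
k=3: 84.88 kHz, 88.64 kHz.
k=4: 113.8 kHz, 117.56 kHz.
Within [37.18 kHz, 87.3 kHz]: 55.96 kHz, 59.72 kHz, 84.88 kHz.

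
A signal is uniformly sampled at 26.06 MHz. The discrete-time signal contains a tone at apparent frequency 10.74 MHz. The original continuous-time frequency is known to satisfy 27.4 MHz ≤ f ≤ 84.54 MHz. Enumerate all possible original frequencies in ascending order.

Frequencies that alias to 10.74 MHz are k·fs ± 10.74 MHz for integer k ≥ 0.
k=0: 10.74 MHz.
k=1: 15.32 MHz, 36.8 MHz.
k=2: 41.38 MHz, 62.86 MHz.
k=3: 67.44 MHz, 88.92 MHz.
k=4: 93.5 MHz, 114.98 MHz.
Within [27.4 MHz, 84.54 MHz]: 36.8 MHz, 41.38 MHz, 62.86 MHz, 67.44 MHz.

36.8 MHz, 41.38 MHz, 62.86 MHz, 67.44 MHz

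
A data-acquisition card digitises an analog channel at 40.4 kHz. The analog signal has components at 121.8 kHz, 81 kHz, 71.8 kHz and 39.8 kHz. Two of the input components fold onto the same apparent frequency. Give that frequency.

fs/2 = 20.2 kHz.
121.8 kHz mod fs = 0.6 kHz.
0.6 kHz ≤ fs/2 = 20.2 kHz, appears at 0.6 kHz.
81 kHz mod fs = 0.2 kHz.
0.2 kHz ≤ fs/2 = 20.2 kHz, appears at 0.2 kHz.
71.8 kHz mod fs = 31.4 kHz.
31.4 kHz > fs/2 = 20.2 kHz, folds to fs − 31.4 kHz = 9 kHz.
39.8 kHz > fs/2 = 20.2 kHz, folds to fs − 39.8 kHz = 0.6 kHz.
39.8 kHz and 121.8 kHz both map to 0.6 kHz.

0.6 kHz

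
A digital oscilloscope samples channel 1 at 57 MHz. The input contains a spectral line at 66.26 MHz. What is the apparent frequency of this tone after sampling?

9.26 MHz

66.26 MHz mod fs = 9.26 MHz.
9.26 MHz ≤ fs/2 = 28.5 MHz, appears at 9.26 MHz.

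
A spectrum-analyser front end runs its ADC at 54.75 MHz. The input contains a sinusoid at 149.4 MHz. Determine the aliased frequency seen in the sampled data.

14.85 MHz

149.4 MHz mod fs = 39.9 MHz.
39.9 MHz > fs/2 = 27.375 MHz, folds to fs − 39.9 MHz = 14.85 MHz.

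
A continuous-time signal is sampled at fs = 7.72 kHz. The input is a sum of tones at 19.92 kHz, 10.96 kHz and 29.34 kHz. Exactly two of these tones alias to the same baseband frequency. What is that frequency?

3.24 kHz

fs/2 = 3.86 kHz.
19.92 kHz mod fs = 4.48 kHz.
4.48 kHz > fs/2 = 3.86 kHz, folds to fs − 4.48 kHz = 3.24 kHz.
10.96 kHz mod fs = 3.24 kHz.
3.24 kHz ≤ fs/2 = 3.86 kHz, appears at 3.24 kHz.
29.34 kHz mod fs = 6.18 kHz.
6.18 kHz > fs/2 = 3.86 kHz, folds to fs − 6.18 kHz = 1.54 kHz.
10.96 kHz and 19.92 kHz both map to 3.24 kHz.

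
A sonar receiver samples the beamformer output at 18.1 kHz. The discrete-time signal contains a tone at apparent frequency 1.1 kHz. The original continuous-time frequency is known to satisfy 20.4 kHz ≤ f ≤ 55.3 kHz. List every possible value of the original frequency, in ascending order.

Frequencies that alias to 1.1 kHz are k·fs ± 1.1 kHz for integer k ≥ 0.
k=0: 1.1 kHz.
k=1: 17 kHz, 19.2 kHz.
k=2: 35.1 kHz, 37.3 kHz.
k=3: 53.2 kHz, 55.4 kHz.
k=4: 71.3 kHz, 73.5 kHz.
Within [20.4 kHz, 55.3 kHz]: 35.1 kHz, 37.3 kHz, 53.2 kHz.

35.1 kHz, 37.3 kHz, 53.2 kHz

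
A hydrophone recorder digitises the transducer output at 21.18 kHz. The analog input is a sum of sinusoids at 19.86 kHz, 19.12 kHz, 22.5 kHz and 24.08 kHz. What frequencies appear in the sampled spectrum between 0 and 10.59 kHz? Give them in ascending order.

fs/2 = 10.59 kHz.
19.86 kHz > fs/2 = 10.59 kHz, folds to fs − 19.86 kHz = 1.32 kHz.
19.12 kHz > fs/2 = 10.59 kHz, folds to fs − 19.12 kHz = 2.06 kHz.
22.5 kHz mod fs = 1.32 kHz.
1.32 kHz ≤ fs/2 = 10.59 kHz, appears at 1.32 kHz.
24.08 kHz mod fs = 2.9 kHz.
2.9 kHz ≤ fs/2 = 10.59 kHz, appears at 2.9 kHz.
Distinct values: {1.32 kHz, 2.06 kHz, 2.9 kHz}.

1.32 kHz, 2.06 kHz, 2.9 kHz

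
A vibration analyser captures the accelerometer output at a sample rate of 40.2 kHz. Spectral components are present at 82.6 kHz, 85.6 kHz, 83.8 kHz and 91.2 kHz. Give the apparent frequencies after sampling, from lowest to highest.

2.2 kHz, 3.4 kHz, 5.2 kHz, 10.8 kHz

fs/2 = 20.1 kHz.
82.6 kHz mod fs = 2.2 kHz.
2.2 kHz ≤ fs/2 = 20.1 kHz, appears at 2.2 kHz.
85.6 kHz mod fs = 5.2 kHz.
5.2 kHz ≤ fs/2 = 20.1 kHz, appears at 5.2 kHz.
83.8 kHz mod fs = 3.4 kHz.
3.4 kHz ≤ fs/2 = 20.1 kHz, appears at 3.4 kHz.
91.2 kHz mod fs = 10.8 kHz.
10.8 kHz ≤ fs/2 = 20.1 kHz, appears at 10.8 kHz.
Distinct values: {2.2 kHz, 3.4 kHz, 5.2 kHz, 10.8 kHz}.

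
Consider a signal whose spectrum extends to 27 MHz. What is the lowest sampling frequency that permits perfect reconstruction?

54 MHz

Nyquist rate = 2 × 27 MHz = 54 MHz.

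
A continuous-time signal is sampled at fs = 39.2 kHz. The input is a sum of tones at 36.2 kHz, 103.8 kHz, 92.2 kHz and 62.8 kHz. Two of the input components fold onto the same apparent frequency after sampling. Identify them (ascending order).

fs/2 = 19.6 kHz.
36.2 kHz > fs/2 = 19.6 kHz, folds to fs − 36.2 kHz = 3 kHz.
103.8 kHz mod fs = 25.4 kHz.
25.4 kHz > fs/2 = 19.6 kHz, folds to fs − 25.4 kHz = 13.8 kHz.
92.2 kHz mod fs = 13.8 kHz.
13.8 kHz ≤ fs/2 = 19.6 kHz, appears at 13.8 kHz.
62.8 kHz mod fs = 23.6 kHz.
23.6 kHz > fs/2 = 19.6 kHz, folds to fs − 23.6 kHz = 15.6 kHz.
92.2 kHz and 103.8 kHz both map to 13.8 kHz.

92.2 kHz, 103.8 kHz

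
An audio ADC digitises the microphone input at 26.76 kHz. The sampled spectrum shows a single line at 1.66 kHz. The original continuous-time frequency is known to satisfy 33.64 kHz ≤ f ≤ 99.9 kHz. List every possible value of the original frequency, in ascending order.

Frequencies that alias to 1.66 kHz are k·fs ± 1.66 kHz for integer k ≥ 0.
k=0: 1.66 kHz.
k=1: 25.1 kHz, 28.42 kHz.
k=2: 51.86 kHz, 55.18 kHz.
k=3: 78.62 kHz, 81.94 kHz.
k=4: 105.38 kHz, 108.7 kHz.
Within [33.64 kHz, 99.9 kHz]: 51.86 kHz, 55.18 kHz, 78.62 kHz, 81.94 kHz.

51.86 kHz, 55.18 kHz, 78.62 kHz, 81.94 kHz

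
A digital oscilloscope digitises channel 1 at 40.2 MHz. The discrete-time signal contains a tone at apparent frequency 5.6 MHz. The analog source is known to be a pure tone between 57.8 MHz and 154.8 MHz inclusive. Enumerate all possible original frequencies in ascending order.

Frequencies that alias to 5.6 MHz are k·fs ± 5.6 MHz for integer k ≥ 0.
k=0: 5.6 MHz.
k=1: 34.6 MHz, 45.8 MHz.
k=2: 74.8 MHz, 86 MHz.
k=3: 115 MHz, 126.2 MHz.
k=4: 155.2 MHz, 166.4 MHz.
Within [57.8 MHz, 154.8 MHz]: 74.8 MHz, 86 MHz, 115 MHz, 126.2 MHz.

74.8 MHz, 86 MHz, 115 MHz, 126.2 MHz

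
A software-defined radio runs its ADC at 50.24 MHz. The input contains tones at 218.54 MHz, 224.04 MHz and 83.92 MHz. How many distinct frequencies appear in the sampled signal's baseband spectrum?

3

fs/2 = 25.12 MHz.
218.54 MHz mod fs = 17.58 MHz.
17.58 MHz ≤ fs/2 = 25.12 MHz, appears at 17.58 MHz.
224.04 MHz mod fs = 23.08 MHz.
23.08 MHz ≤ fs/2 = 25.12 MHz, appears at 23.08 MHz.
83.92 MHz mod fs = 33.68 MHz.
33.68 MHz > fs/2 = 25.12 MHz, folds to fs − 33.68 MHz = 16.56 MHz.
Distinct values: {16.56 MHz, 17.58 MHz, 23.08 MHz} → 3.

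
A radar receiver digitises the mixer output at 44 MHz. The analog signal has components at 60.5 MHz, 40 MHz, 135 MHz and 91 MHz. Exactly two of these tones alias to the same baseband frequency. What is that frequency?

3 MHz

fs/2 = 22 MHz.
60.5 MHz mod fs = 16.5 MHz.
16.5 MHz ≤ fs/2 = 22 MHz, appears at 16.5 MHz.
40 MHz > fs/2 = 22 MHz, folds to fs − 40 MHz = 4 MHz.
135 MHz mod fs = 3 MHz.
3 MHz ≤ fs/2 = 22 MHz, appears at 3 MHz.
91 MHz mod fs = 3 MHz.
3 MHz ≤ fs/2 = 22 MHz, appears at 3 MHz.
91 MHz and 135 MHz both map to 3 MHz.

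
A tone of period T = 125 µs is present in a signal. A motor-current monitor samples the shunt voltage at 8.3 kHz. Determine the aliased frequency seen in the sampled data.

0.3 kHz

T = 125 µs → f = 1/T = 8 kHz.
8 kHz > fs/2 = 4.15 kHz, folds to fs − 8 kHz = 0.3 kHz.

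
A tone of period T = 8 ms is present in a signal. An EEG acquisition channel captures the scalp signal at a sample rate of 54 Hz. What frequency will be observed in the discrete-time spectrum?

T = 8 ms → f = 1/T = 125 Hz.
125 Hz mod fs = 17 Hz.
17 Hz ≤ fs/2 = 27 Hz, appears at 17 Hz.

17 Hz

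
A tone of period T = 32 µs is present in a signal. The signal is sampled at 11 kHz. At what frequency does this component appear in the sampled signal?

1.75 kHz

T = 32 µs → f = 1/T = 31.25 kHz.
31.25 kHz mod fs = 9.25 kHz.
9.25 kHz > fs/2 = 5.5 kHz, folds to fs − 9.25 kHz = 1.75 kHz.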